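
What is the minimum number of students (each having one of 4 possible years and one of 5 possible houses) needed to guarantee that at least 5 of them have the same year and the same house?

There are 4 × 5 = 20 (year, house) combinations acting as pigeonholes.
With 20 × 4 = 80 students we could place exactly 4 in each, with no (year, house) pair reaching 5.
One more forces some (year, house) pair to hold 5, so 80 + 1 = 81.

81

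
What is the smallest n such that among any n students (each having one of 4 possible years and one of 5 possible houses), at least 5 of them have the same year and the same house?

81

There are 4 × 5 = 20 (year, house) combinations acting as pigeonholes.
With 20 × 4 = 80 students we could place exactly 4 in each, with no (year, house) pair reaching 5.
One more forces some (year, house) pair to hold 5, so 80 + 1 = 81.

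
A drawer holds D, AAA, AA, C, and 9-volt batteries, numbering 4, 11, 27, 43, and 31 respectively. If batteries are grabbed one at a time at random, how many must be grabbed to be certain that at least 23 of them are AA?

The worst case draws every non-AA battery first: 4 + 11 + 43 + 31 = 89.
The next 23 draws are then forced to be AA, giving 89 + 23 = 112.

112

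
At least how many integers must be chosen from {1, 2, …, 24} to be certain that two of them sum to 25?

13

Partition {1, …, 24} into 12 pairs: {1,24}, {2,23}, …, {12,13}.
Choosing 12 integers — say the integers 1 through 12 — takes one from each pair and avoids the property.
Choosing 13 forces two into the same pair by pigeonhole, and those sum to 25. So 13.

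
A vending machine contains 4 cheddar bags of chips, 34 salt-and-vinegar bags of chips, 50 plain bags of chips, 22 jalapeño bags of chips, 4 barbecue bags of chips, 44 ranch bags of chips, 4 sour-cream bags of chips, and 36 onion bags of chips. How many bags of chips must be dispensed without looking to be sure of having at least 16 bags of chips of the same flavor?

In the worst case we take at most 15 of each flavor, but all 4 cheddar, all 4 barbecue, and all 4 sour-cream (fewer than 15), giving 4 + 15 + 15 + 15 + 4 + 15 + 4 + 15 = 87.
One more bag of chips then forces some flavor to 16, so 87 + 1 = 88.

88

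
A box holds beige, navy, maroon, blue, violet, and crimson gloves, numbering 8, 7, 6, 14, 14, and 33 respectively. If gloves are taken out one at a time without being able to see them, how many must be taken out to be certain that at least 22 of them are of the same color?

71

In the worst case we take at most 21 of each color, but all 8 beige, all 7 navy, all 6 maroon, all 14 blue, and all 14 violet (fewer than 21), giving 8 + 7 + 6 + 14 + 14 + 21 = 70.
One more glove then forces some color to 22, so 70 + 1 = 71.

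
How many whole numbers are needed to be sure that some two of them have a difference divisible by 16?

Two integers differ by a multiple of 16 exactly when they share a remainder mod 16.
There are 16 residue classes mod 16, so 16 integers can all lie in distinct classes.
One more integer must repeat a residue, giving a difference divisible by 16. So n = 16 + 1 = 17.

17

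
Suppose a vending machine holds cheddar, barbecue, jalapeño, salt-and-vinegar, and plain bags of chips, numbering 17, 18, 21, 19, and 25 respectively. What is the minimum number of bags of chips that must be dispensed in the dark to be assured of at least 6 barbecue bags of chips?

88

The worst case draws every non-barbecue bag of chips first: 17 + 21 + 19 + 25 = 82.
The next 6 draws are then forced to be barbecue, giving 82 + 6 = 88.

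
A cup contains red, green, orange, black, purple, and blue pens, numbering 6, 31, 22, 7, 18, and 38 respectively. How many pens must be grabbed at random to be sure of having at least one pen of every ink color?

117

The hardest ink color to obtain is red: we could draw every other pen first — 122 − 6 = 116 pens — without a single red one.
The next draw must be red, so 116 + 1 = 117.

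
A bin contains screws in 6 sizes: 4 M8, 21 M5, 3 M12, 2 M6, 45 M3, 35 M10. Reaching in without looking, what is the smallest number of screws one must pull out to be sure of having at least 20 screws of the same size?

67

Treat the 6 sizes as pigeonholes.
In the worst case we take at most 19 of each size, but all 4 M8, all 3 M12, and all 2 M6 (fewer than 19), giving 4 + 19 + 3 + 2 + 19 + 19 = 66.
One more screw then forces some size to 20, so 66 + 1 = 67.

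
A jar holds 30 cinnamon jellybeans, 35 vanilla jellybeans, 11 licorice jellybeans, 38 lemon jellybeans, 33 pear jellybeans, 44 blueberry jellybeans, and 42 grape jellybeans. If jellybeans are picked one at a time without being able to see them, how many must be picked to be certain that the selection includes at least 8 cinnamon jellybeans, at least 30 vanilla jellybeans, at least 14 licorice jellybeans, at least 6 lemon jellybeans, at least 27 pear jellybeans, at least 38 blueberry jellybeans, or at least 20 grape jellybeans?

The worst case stops just short of every target: 7 cinnamon, 29 vanilla, all 11 licorice, 5 lemon, 26 pear, 37 blueberry, 19 grape — 7 + 29 + 11 + 5 + 26 + 37 + 19 = 134 jellybeans.
One more jellybean must push some flavor to its target, so 134 + 1 = 135.

135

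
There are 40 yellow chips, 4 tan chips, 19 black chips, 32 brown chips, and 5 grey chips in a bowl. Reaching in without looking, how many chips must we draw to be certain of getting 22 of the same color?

71

Treat the 5 colors as pigeonholes.
In the worst case we take at most 21 of each color, but all 4 tan, all 19 black, and all 5 grey (fewer than 21), giving 21 + 4 + 19 + 21 + 5 = 70.
One more chip then forces some color to 22, so 70 + 1 = 71.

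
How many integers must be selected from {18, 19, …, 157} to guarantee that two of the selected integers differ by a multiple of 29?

30

Use the pigeonhole principle on residue classes: group the integers by remainder mod 29; there are 29 residue classes, each nonempty in this range.
Choosing one from each class (29 integers) avoids any shared remainder.
One more choice must repeat a class, so two differ by a multiple of 29. Hence 29 + 1 = 30.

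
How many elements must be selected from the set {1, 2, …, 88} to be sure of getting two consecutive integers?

45

Partition {1, …, 88} into 44 pairs: {1,2}, {3,4}, …, {87,88}.
Choosing 44 integers — say the 44 even numbers 2, 4, …, 88 — takes one from each pair and avoids the property.
Choosing 45 forces two into the same pair by pigeonhole, and those are consecutive. So 45.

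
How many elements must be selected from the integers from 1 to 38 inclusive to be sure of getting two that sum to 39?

20

Partition {1, …, 38} into 19 pairs: {1,38}, {2,37}, …, {19,20}.
Choosing 19 integers — say the integers 1 through 19 — takes one from each pair and avoids the property.
Choosing 20 forces two into the same pair by pigeonhole, and those sum to 39. So 20.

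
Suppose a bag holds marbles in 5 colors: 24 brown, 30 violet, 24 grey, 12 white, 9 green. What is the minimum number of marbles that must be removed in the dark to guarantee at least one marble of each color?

91

The hardest color to obtain is green: we could draw every other marble first — 99 − 9 = 90 marbles — without a single green one.
The next draw must be green, so 90 + 1 = 91.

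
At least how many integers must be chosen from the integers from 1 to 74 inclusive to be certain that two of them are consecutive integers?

Partition {1, …, 74} into 37 pairs: {1,2}, {3,4}, …, {73,74}.
Choosing 37 integers — say the 37 even numbers 2, 4, …, 74 — takes one from each pair and avoids the property.
Choosing 38 forces two into the same pair by pigeonhole, and those are consecutive. So 38.

38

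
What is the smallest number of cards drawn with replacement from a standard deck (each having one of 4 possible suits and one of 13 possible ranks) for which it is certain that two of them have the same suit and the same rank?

There are 4 × 13 = 52 (suit, rank) combinations acting as pigeonholes.
With 52 cards drawn with replacement from a standard deck we could place one in each, avoiding any repeat.
One more forces some (suit, rank) pair to hold 2, so 52 + 1 = 53.

53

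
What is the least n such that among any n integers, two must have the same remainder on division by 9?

10

Use the pigeonhole principle on residue classes: two integers differ by a multiple of 9 exactly when they share a remainder mod 9.
There are 9 residue classes mod 9, so 9 integers can all lie in distinct classes.
One more integer must repeat a residue, giving a difference divisible by 9. So n = 9 + 1 = 10.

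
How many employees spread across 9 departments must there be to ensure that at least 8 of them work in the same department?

64

There are 9 departments acting as pigeonholes.
With 9 × 7 = 63 employees we could place exactly 7 in each, with no class reaching 8.
One more forces some class to hold 8, so 63 + 1 = 64.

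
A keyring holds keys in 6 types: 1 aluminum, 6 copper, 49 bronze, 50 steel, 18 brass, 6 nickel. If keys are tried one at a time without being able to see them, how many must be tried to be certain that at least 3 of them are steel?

83

The worst case draws every non-steel key first: 1 + 6 + 49 + 18 + 6 = 80.
The next 3 draws are then forced to be steel, giving 80 + 3 = 83.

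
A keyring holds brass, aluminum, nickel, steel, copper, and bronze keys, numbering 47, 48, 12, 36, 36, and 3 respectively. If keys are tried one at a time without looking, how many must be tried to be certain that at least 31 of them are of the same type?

136

In the worst case we take at most 30 of each type, but all 12 nickel and all 3 bronze (fewer than 30), giving 30 + 30 + 12 + 30 + 30 + 3 = 135.
One more key then forces some type to 31, so 135 + 1 = 136.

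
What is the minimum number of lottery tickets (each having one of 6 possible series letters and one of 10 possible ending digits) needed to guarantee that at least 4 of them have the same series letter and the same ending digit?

There are 6 × 10 = 60 (series letter, ending digit) combinations acting as pigeonholes.
With 60 × 3 = 180 lottery tickets we could place exactly 3 in each, with no (series letter, ending digit) pair reaching 4.
One more forces some (series letter, ending digit) pair to hold 4, so 180 + 1 = 181.

181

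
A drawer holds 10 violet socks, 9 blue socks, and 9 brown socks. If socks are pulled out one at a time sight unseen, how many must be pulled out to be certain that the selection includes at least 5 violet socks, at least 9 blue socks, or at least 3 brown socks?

The worst case stops just short of every target: 4 violet, 8 blue, 2 brown — 4 + 8 + 2 = 14 socks.
One more sock must push some color to its target, so 14 + 1 = 15.

15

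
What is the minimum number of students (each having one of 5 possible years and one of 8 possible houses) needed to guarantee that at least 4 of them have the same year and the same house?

121

There are 5 × 8 = 40 (year, house) combinations acting as pigeonholes.
With 40 × 3 = 120 students we could place exactly 3 in each, with no (year, house) pair reaching 4.
One more forces some (year, house) pair to hold 4, so 120 + 1 = 121.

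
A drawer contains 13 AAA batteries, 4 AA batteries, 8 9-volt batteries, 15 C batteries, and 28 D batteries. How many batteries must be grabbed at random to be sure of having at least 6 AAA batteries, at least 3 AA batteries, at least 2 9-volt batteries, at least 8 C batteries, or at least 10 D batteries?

25

The worst case stops just short of every target: 5 AAA, 2 AA, 1 9-volt, 7 C, 9 D — 5 + 2 + 1 + 7 + 9 = 24 batteries.
One more battery must push some type to its target, so 24 + 1 = 25.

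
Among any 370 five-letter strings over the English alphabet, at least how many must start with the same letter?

The 370 five-letter strings over the English alphabet fall into 26 possible first letters.
If each of the 26 possible first letters held at most 14, the total would be at most 26 × 14 = 364 < 370, a contradiction.
So at least one holds ⌈370/26⌉ = 15.

15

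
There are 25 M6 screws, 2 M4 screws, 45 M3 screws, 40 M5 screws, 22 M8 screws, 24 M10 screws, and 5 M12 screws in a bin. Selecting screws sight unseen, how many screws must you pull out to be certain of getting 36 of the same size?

Treat the 7 sizes as pigeonholes.
In the worst case we take at most 35 of each size, but all 25 M6, all 2 M4, all 22 M8, all 24 M10, and all 5 M12 (fewer than 35), giving 25 + 2 + 35 + 35 + 22 + 24 + 5 = 148.
One more screw then forces some size to 36, so 148 + 1 = 149.

149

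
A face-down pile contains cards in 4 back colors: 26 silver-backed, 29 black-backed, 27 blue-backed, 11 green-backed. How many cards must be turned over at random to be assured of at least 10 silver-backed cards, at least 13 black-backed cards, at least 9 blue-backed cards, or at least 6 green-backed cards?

35

Each of the 4 back colors has its own threshold; avoid all of them simultaneously.
The worst case stops just short of every target: 9 silver-backed, 12 black-backed, 8 blue-backed, 5 green-backed — 9 + 12 + 8 + 5 = 34 cards.
One more card must push some back color to its target, so 34 + 1 = 35.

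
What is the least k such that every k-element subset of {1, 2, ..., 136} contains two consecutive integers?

69

Partition {1, …, 136} into 68 pairs: {1,2}, {3,4}, …, {135,136}.
Choosing 68 integers — say the 68 even numbers 2, 4, …, 136 — takes one from each pair and avoids the property.
Choosing 69 forces two into the same pair by pigeonhole, and those are consecutive. So 69.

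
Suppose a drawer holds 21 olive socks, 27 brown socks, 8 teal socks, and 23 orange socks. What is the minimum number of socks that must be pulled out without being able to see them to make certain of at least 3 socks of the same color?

9

The worst case takes 2 socks of each color without reaching 3 of any: 4 × 2 = 8.
The next sock must bring some color to 3, so 8 + 1 = 9.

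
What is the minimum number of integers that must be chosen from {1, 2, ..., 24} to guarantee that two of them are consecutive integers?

Partition {1, …, 24} into 12 pairs: {1,2}, {3,4}, …, {23,24}.
Choosing 12 integers — say the 12 even numbers 2, 4, …, 24 — takes one from each pair and avoids the property.
Choosing 13 forces two into the same pair by pigeonhole, and those are consecutive. So 13.

13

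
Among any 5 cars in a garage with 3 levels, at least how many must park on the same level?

2

The 5 cars fall into 3 levels.
If each of the 3 levels held at most 1, the total would be at most 3 × 1 = 3 < 5, a contradiction.
So at least one holds ⌈5/3⌉ = 2.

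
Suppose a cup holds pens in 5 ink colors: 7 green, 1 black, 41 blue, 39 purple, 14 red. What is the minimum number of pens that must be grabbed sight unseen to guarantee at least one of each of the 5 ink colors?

The hardest ink color to obtain is black: we could draw every other pen first — 102 − 1 = 101 pens — without a single black one.
The next draw must be black, so 101 + 1 = 102.

102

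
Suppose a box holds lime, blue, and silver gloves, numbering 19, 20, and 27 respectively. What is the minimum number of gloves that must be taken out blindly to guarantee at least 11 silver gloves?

50

To avoid silver gloves as long as possible, exhaust the other 2 colors first.
The worst case draws every non-silver glove first: 19 + 20 = 39.
The next 11 draws are then forced to be silver, giving 39 + 11 = 50.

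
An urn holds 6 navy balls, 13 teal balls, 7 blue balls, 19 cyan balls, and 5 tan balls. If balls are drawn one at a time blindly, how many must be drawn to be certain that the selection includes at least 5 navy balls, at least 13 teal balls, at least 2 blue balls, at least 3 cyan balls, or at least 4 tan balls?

23

The worst case stops just short of every target: 4 navy, 12 teal, 1 blue, 2 cyan, 3 tan — 4 + 12 + 1 + 2 + 3 = 22 balls.
One more ball must push some color to its target, so 22 + 1 = 23.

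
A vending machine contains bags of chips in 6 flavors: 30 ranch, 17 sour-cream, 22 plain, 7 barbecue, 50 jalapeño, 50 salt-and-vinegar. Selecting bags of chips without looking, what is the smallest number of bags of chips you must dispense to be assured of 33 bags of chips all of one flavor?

In the worst case we take at most 32 of each flavor, but all 30 ranch, all 17 sour-cream, all 22 plain, and all 7 barbecue (fewer than 32), giving 30 + 17 + 22 + 7 + 32 + 32 = 140.
One more bag of chips then forces some flavor to 33, so 140 + 1 = 141.

141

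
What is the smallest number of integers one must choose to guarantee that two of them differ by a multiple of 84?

85

Use the pigeonhole principle on residue classes: two integers differ by a multiple of 84 exactly when they share a remainder mod 84.
There are 84 residue classes mod 84, so 84 integers can all lie in distinct classes.
One more integer must repeat a residue, giving a difference divisible by 84. So n = 84 + 1 = 85.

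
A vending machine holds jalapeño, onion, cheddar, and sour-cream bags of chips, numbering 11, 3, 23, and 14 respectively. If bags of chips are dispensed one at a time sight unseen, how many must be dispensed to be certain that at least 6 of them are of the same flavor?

19

In the worst case we take at most 5 of each flavor, but all 3 onion (fewer than 5), giving 5 + 3 + 5 + 5 = 18.
One more bag of chips then forces some flavor to 6, so 18 + 1 = 19.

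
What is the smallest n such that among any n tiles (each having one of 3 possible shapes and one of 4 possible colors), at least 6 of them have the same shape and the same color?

61

There are 3 × 4 = 12 (shape, color) combinations acting as pigeonholes.
With 12 × 5 = 60 tiles we could place exactly 5 in each, with no (shape, color) pair reaching 6.
One more forces some (shape, color) pair to hold 6, so 60 + 1 = 61.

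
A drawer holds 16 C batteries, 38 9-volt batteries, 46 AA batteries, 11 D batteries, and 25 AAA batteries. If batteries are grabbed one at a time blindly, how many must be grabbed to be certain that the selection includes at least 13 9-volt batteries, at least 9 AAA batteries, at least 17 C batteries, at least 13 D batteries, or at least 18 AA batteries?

Each of the 5 types has its own threshold; avoid all of them simultaneously.
The worst case stops just short of every target: 16 C, 12 9-volt, 17 AA, all 11 D, 8 AAA — 16 + 12 + 17 + 11 + 8 = 64 batteries.
One more battery must push some type to its target, so 64 + 1 = 65.

65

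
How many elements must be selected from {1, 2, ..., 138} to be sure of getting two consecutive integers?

70

Partition {1, …, 138} into 69 pairs: {1,2}, {3,4}, …, {137,138}.
Choosing 69 integers — say the 69 even numbers 2, 4, …, 138 — takes one from each pair and avoids the property.
Choosing 70 forces two into the same pair by pigeonhole, and those are consecutive. So 70.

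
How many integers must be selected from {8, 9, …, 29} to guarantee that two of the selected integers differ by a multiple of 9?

10

Group the integers by remainder mod 9; there are 9 residue classes, each nonempty in this range.
Choosing one from each class (9 integers) avoids any shared remainder.
One more choice must repeat a class, so two differ by a multiple of 9. Hence 9 + 1 = 10.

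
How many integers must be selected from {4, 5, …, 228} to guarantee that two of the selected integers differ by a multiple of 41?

42

Group the integers by remainder mod 41; there are 41 residue classes, each nonempty in this range.
Choosing one from each class (41 integers) avoids any shared remainder.
One more choice must repeat a class, so two differ by a multiple of 41. Hence 41 + 1 = 42.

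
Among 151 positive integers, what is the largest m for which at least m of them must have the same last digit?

If each of the 10 possible last digits held at most 15, the total would be at most 10 × 15 = 150 < 151, a contradiction.
So at least one holds ⌈151/10⌉ = 16.

16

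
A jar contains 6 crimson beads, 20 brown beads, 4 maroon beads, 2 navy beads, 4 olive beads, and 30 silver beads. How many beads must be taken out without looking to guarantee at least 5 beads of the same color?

In the worst case we take at most 4 of each color, but all 2 navy (fewer than 4), giving 4 + 4 + 4 + 2 + 4 + 4 = 22.
One more bead then forces some color to 5, so 22 + 1 = 23.

23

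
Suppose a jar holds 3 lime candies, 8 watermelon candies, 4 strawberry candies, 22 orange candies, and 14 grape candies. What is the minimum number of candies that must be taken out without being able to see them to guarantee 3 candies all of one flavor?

The worst case takes 2 candies of each flavor without reaching 3 of any: 5 × 2 = 10.
The next candy must bring some flavor to 3, so 10 + 1 = 11.

11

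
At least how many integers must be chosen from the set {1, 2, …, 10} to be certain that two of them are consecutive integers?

6

Partition {1, …, 10} into 5 pairs: {1,2}, {3,4}, …, {9,10}.
Choosing 5 integers — say the 5 even numbers 2, 4, …, 10 — takes one from each pair and avoids the property.
Choosing 6 forces two into the same pair by pigeonhole, and those are consecutive. So 6.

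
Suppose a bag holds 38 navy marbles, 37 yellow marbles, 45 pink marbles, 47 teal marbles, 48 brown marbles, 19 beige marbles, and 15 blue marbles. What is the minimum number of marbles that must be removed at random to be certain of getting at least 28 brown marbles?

To avoid brown marbles as long as possible, exhaust the other 6 colors first.
The worst case draws every non-brown marble first: 38 + 37 + 45 + 47 + 19 + 15 = 201.
The next 28 draws are then forced to be brown, giving 201 + 28 = 229.

229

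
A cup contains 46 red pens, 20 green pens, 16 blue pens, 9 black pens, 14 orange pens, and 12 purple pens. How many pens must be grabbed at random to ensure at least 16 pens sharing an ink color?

In the worst case we take at most 15 of each ink color, but all 9 black, all 14 orange, and all 12 purple (fewer than 15), giving 15 + 15 + 15 + 9 + 14 + 12 = 80.
One more pen then forces some ink color to 16, so 80 + 1 = 81.

81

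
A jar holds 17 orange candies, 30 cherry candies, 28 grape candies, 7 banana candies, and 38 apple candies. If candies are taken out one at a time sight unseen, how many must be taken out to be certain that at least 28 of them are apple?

110

The worst case draws every non-apple candy first: 17 + 30 + 28 + 7 = 82.
The next 28 draws are then forced to be apple, giving 82 + 28 = 110.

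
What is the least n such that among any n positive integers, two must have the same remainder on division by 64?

Two integers differ by a multiple of 64 exactly when they share a remainder mod 64.
There are 64 residue classes mod 64, so 64 integers can all lie in distinct classes.
One more integer must repeat a residue, giving a difference divisible by 64. So n = 64 + 1 = 65.

65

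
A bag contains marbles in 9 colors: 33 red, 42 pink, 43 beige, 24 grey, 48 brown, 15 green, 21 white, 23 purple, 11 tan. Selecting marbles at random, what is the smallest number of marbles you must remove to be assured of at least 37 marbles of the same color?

Treat the 9 colors as pigeonholes.
In the worst case we take at most 36 of each color, but all 33 red, all 24 grey, all 15 green, all 21 white, all 23 purple, and all 11 tan (fewer than 36), giving 33 + 36 + 36 + 24 + 36 + 15 + 21 + 23 + 11 = 235.
One more marble then forces some color to 37, so 235 + 1 = 236.

236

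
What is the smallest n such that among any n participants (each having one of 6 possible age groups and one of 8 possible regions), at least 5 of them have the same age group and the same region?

There are 6 × 8 = 48 (age group, region) combinations acting as pigeonholes.
With 48 × 4 = 192 participants we could place exactly 4 in each, with no (age group, region) pair reaching 5.
One more forces some (age group, region) pair to hold 5, so 192 + 1 = 193.

193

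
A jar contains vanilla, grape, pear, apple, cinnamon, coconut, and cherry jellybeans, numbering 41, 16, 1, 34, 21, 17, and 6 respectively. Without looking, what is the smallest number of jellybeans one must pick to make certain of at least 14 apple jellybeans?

116

The worst case draws every non-apple jellybean first: 41 + 16 + 1 + 21 + 17 + 6 = 102.
The next 14 draws are then forced to be apple, giving 102 + 14 = 116.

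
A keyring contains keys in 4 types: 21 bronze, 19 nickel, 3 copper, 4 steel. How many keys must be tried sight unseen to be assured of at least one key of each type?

45

The hardest type to obtain is copper: we could draw every other key first — 47 − 3 = 44 keys — without a single copper one.
The next draw must be copper, so 44 + 1 = 45.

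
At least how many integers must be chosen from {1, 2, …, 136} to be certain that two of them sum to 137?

69

Partition {1, …, 136} into 68 pairs: {1,136}, {2,135}, …, {68,69}.
Choosing 68 integers — say the integers 1 through 68 — takes one from each pair and avoids the property.
Choosing 69 forces two into the same pair by pigeonhole, and those sum to 137. So 69.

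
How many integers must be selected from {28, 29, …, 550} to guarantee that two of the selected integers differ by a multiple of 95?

Group the integers by remainder mod 95; there are 95 residue classes, each nonempty in this range.
Choosing one from each class (95 integers) avoids any shared remainder.
One more choice must repeat a class, so two differ by a multiple of 95. Hence 95 + 1 = 96.

96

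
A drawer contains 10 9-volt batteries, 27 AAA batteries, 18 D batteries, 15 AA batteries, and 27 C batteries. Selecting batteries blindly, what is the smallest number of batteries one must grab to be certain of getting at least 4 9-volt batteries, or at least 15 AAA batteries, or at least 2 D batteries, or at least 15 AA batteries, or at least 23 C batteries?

Each of the 5 types has its own threshold; avoid all of them simultaneously.
The worst case stops just short of every target: 3 9-volt, 14 AAA, 1 D, 14 AA, 22 C — 3 + 14 + 1 + 14 + 22 = 54 batteries.
One more battery must push some type to its target, so 54 + 1 = 55.

55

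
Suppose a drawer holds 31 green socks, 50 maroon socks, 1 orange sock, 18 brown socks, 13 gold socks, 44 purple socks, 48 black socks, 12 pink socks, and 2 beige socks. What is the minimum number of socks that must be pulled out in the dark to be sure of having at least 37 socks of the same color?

186

In the worst case we take at most 36 of each color, but all 31 green, all 1 orange, all 18 brown, all 13 gold, all 12 pink, and all 2 beige (fewer than 36), giving 31 + 36 + 1 + 18 + 13 + 36 + 36 + 12 + 2 = 185.
One more sock then forces some color to 37, so 185 + 1 = 186.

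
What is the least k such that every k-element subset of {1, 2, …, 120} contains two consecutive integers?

Partition {1, …, 120} into 60 pairs: {1,2}, {3,4}, …, {119,120}.
Choosing 60 integers — say the 60 even numbers 2, 4, …, 120 — takes one from each pair and avoids the property.
Choosing 61 forces two into the same pair by pigeonhole, and those are consecutive. So 61.

61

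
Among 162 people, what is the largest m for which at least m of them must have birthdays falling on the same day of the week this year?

There are 7 days of the week, which serve as the pigeonholes.
If each of the 7 days of the week held at most 23, the total would be at most 7 × 23 = 161 < 162, a contradiction.
So at least one holds ⌈162/7⌉ = 24.

24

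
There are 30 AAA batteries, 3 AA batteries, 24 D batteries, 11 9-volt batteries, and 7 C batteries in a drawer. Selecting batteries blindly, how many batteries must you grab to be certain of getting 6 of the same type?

24

Treat the 5 types as pigeonholes.
In the worst case we take at most 5 of each type, but all 3 AA (fewer than 5), giving 5 + 3 + 5 + 5 + 5 = 23.
One more battery then forces some type to 6, so 23 + 1 = 24.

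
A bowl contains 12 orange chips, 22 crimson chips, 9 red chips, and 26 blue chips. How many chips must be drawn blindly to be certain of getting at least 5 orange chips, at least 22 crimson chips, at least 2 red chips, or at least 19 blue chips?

The worst case stops just short of every target: 4 orange, 21 crimson, 1 red, 18 blue — 4 + 21 + 1 + 18 = 44 chips.
One more chip must push some color to its target, so 44 + 1 = 45.

45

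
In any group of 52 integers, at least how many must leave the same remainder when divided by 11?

5

If each of the 11 residue classes modulo 11 held at most 4, the total would be at most 11 × 4 = 44 < 52, a contradiction.
So at least one holds ⌈52/11⌉ = 5.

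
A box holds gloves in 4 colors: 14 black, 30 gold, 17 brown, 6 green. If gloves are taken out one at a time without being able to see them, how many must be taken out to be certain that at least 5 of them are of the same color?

17

The worst case takes 4 gloves of each color without reaching 5 of any: 4 × 4 = 16.
The next glove must bring some color to 5, so 16 + 1 = 17.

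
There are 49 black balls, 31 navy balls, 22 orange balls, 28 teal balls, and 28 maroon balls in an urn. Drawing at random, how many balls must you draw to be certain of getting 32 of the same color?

141

Treat the 5 colors as pigeonholes.
In the worst case we take at most 31 of each color, but all 22 orange, all 28 teal, and all 28 maroon (fewer than 31), giving 31 + 31 + 22 + 28 + 28 = 140.
One more ball then forces some color to 32, so 140 + 1 = 141.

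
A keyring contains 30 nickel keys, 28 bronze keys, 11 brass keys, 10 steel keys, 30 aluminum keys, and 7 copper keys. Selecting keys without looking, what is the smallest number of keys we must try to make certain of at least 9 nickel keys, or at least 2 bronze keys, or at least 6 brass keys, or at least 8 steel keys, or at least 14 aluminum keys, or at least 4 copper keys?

The worst case stops just short of every target: 8 nickel, 1 bronze, 5 brass, 7 steel, 13 aluminum, 3 copper — 8 + 1 + 5 + 7 + 13 + 3 = 37 keys.
One more key must push some type to its target, so 37 + 1 = 38.

38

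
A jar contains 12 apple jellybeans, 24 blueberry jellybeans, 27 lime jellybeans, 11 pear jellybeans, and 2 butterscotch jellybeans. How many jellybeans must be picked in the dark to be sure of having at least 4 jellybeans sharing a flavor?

Treat the 5 flavors as pigeonholes.
In the worst case we take at most 3 of each flavor, but all 2 butterscotch (fewer than 3), giving 3 + 3 + 3 + 3 + 2 = 14.
One more jellybean then forces some flavor to 4, so 14 + 1 = 15.

15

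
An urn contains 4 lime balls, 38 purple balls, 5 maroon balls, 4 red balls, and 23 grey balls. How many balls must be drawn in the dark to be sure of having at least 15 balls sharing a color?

42

In the worst case we take at most 14 of each color, but all 4 lime, all 5 maroon, and all 4 red (fewer than 14), giving 4 + 14 + 5 + 4 + 14 = 41.
One more ball then forces some color to 15, so 41 + 1 = 42.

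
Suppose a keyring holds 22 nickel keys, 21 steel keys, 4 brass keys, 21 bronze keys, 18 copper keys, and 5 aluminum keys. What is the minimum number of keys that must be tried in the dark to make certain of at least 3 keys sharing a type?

13

Treat the 6 types as pigeonholes.
The worst case takes 2 keys of each type without reaching 3 of any: 6 × 2 = 12.
The next key must bring some type to 3, so 12 + 1 = 13.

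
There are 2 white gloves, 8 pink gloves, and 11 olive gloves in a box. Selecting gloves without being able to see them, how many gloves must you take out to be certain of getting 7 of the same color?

In the worst case we take at most 6 of each color, but all 2 white (fewer than 6), giving 2 + 6 + 6 = 14.
One more glove then forces some color to 7, so 14 + 1 = 15.

15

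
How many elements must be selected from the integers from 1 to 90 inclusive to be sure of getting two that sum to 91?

Partition {1, …, 90} into 45 pairs: {1,90}, {2,89}, …, {45,46}.
Choosing 45 integers — say the integers 1 through 45 — takes one from each pair and avoids the property.
Choosing 46 forces two into the same pair by pigeonhole, and those sum to 91. So 46.

46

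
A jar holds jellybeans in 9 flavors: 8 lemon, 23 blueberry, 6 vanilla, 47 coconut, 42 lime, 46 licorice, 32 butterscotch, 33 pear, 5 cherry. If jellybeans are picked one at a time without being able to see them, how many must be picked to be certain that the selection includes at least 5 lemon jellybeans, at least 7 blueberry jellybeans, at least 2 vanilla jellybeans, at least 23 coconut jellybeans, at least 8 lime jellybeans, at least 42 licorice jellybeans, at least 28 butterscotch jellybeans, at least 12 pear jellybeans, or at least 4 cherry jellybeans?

123

The worst case stops just short of every target: 4 lemon, 6 blueberry, 1 vanilla, 22 coconut, 7 lime, 41 licorice, 27 butterscotch, 11 pear, 3 cherry — 4 + 6 + 1 + 22 + 7 + 41 + 27 + 11 + 3 = 122 jellybeans.
One more jellybean must push some flavor to its target, so 122 + 1 = 123.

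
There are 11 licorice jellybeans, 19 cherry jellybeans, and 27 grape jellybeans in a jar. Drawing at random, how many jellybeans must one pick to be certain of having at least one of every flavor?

The hardest flavor to obtain is licorice: we could draw every other jellybean first — 57 − 11 = 46 jellybeans — without a single licorice one.
The next draw must be licorice, so 46 + 1 = 47.

47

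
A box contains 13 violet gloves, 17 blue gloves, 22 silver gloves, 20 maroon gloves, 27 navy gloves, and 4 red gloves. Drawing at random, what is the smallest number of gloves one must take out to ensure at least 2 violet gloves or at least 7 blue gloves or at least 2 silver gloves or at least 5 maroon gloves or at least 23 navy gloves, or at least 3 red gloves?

The worst case stops just short of every target: 1 violet, 6 blue, 1 silver, 4 maroon, 22 navy, 2 red — 1 + 6 + 1 + 4 + 22 + 2 = 36 gloves.
One more glove must push some color to its target, so 36 + 1 = 37.

37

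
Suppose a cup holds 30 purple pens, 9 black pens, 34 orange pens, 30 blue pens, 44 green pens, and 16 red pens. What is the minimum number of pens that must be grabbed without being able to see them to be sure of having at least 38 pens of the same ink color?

157

In the worst case we take at most 37 of each ink color, but all 30 purple, all 9 black, all 34 orange, all 30 blue, and all 16 red (fewer than 37), giving 30 + 9 + 34 + 30 + 37 + 16 = 156.
One more pen then forces some ink color to 38, so 156 + 1 = 157.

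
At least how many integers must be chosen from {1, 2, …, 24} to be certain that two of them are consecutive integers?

13

Partition {1, …, 24} into 12 pairs: {1,2}, {3,4}, …, {23,24}.
Choosing 12 integers — say the 12 even numbers 2, 4, …, 24 — takes one from each pair and avoids the property.
Choosing 13 forces two into the same pair by pigeonhole, and those are consecutive. So 13.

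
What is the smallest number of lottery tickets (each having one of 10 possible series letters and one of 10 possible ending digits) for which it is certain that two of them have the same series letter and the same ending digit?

There are 10 × 10 = 100 (series letter, ending digit) combinations acting as pigeonholes.
With 100 lottery tickets we could place one in each, avoiding any repeat.
One more forces some (series letter, ending digit) pair to hold 2, so 100 + 1 = 101.

101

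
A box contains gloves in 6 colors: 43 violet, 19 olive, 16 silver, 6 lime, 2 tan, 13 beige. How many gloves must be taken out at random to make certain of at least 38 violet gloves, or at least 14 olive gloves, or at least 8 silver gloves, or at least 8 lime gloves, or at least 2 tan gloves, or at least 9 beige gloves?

73

The worst case stops just short of every target: 37 violet, 13 olive, 7 silver, all 6 lime, 1 tan, 8 beige — 37 + 13 + 7 + 6 + 1 + 8 = 72 gloves.
One more glove must push some color to its target, so 72 + 1 = 73.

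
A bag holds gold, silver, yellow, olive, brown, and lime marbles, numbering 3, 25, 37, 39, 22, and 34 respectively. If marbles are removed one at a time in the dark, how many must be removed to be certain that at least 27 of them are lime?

The worst case draws every non-lime marble first: 3 + 25 + 37 + 39 + 22 = 126.
The next 27 draws are then forced to be lime, giving 126 + 27 = 153.

153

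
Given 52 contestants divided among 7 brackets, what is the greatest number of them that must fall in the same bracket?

The 52 contestants fall into 7 brackets.
If each of the 7 brackets held at most 7, the total would be at most 7 × 7 = 49 < 52, a contradiction.
So at least one holds ⌈52/7⌉ = 8.

8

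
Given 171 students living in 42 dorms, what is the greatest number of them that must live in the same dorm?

The 171 students fall into 42 dorms.
If each of the 42 dorms held at most 4, the total would be at most 42 × 4 = 168 < 171, a contradiction.
So at least one holds ⌈171/42⌉ = 5.

5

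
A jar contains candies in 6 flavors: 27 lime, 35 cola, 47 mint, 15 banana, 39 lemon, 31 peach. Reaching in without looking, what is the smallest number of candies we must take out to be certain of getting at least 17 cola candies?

The worst case draws every non-cola candy first: 27 + 47 + 15 + 39 + 31 = 159.
The next 17 draws are then forced to be cola, giving 159 + 17 = 176.

176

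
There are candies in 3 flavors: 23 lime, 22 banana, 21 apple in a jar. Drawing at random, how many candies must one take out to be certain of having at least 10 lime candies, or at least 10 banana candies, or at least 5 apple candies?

Each of the 3 flavors has its own threshold; avoid all of them simultaneously.
The worst case stops just short of every target: 9 lime, 9 banana, 4 apple — 9 + 9 + 4 = 22 candies.
One more candy must push some flavor to its target, so 22 + 1 = 23.

23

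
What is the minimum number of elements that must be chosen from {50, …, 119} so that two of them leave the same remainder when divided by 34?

Use the pigeonhole principle on residue classes: group the integers by remainder mod 34; there are 34 residue classes, each nonempty in this range.
Choosing one from each class (34 integers) avoids any shared remainder.
One more choice must repeat a class, so two differ by a multiple of 34. Hence 34 + 1 = 35.

35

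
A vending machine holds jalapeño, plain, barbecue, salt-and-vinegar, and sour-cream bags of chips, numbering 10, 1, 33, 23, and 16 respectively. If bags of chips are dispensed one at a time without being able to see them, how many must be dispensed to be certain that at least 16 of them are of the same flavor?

57

Treat the 5 flavors as pigeonholes.
In the worst case we take at most 15 of each flavor, but all 10 jalapeño and all 1 plain (fewer than 15), giving 10 + 1 + 15 + 15 + 15 = 56.
One more bag of chips then forces some flavor to 16, so 56 + 1 = 57.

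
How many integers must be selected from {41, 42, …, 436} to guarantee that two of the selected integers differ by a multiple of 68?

Group the integers by remainder mod 68; there are 68 residue classes, each nonempty in this range.
Choosing one from each class (68 integers) avoids any shared remainder.
One more choice must repeat a class, so two differ by a multiple of 68. Hence 68 + 1 = 69.

69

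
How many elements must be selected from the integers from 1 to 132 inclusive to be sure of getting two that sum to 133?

67

Partition {1, …, 132} into 66 pairs: {1,132}, {2,131}, …, {66,67}.
Choosing 66 integers — say the integers 1 through 66 — takes one from each pair and avoids the property.
Choosing 67 forces two into the same pair by pigeonhole, and those sum to 133. So 67.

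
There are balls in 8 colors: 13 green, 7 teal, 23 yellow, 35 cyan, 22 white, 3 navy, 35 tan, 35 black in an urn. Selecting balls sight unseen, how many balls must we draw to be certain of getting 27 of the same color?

147

Treat the 8 colors as pigeonholes.
In the worst case we take at most 26 of each color, but all 13 green, all 7 teal, all 23 yellow, all 22 white, and all 3 navy (fewer than 26), giving 13 + 7 + 23 + 26 + 22 + 3 + 26 + 26 = 146.
One more ball then forces some color to 27, so 146 + 1 = 147.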